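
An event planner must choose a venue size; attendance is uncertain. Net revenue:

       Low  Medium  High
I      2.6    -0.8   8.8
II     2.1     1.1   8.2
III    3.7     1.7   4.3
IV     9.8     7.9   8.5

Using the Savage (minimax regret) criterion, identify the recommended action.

Column bests: Low=9.8, Medium=7.9, High=8.8.
I regrets: 7.2, 8.7, 0.0 → max 8.7
II regrets: 7.7, 6.8, 0.6 → max 7.7
III regrets: 6.1, 6.2, 4.5 → max 6.2
IV regrets: 0.0, 0.0, 0.3 → max 0.3
Smallest max regret = 0.3 → IV.

IV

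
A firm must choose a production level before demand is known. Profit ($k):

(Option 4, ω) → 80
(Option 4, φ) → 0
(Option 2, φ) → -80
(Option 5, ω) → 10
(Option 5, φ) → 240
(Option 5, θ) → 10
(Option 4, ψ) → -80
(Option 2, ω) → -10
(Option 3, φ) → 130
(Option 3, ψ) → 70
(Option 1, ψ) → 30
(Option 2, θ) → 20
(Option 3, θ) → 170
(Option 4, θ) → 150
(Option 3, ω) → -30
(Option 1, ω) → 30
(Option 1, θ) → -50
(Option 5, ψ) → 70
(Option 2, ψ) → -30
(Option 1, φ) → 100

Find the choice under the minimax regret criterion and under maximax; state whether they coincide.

Column bests: θ=170, φ=240, ψ=70, ω=80.
Option 1 regrets: 220, 140, 40, 50 → max 220
Option 2 regrets: 150, 320, 100, 90 → max 320
Option 3 regrets: 0, 110, 0, 110 → max 110
Option 4 regrets: 20, 240, 150, 0 → max 240
Option 5 regrets: 160, 0, 0, 70 → max 160
Smallest max regret = 110 → Option 3.
Row maxima: Option 1=100, Option 2=20, Option 3=170, Option 4=150, Option 5=240
Best best-case = 240 → Option 5.

minimax regret → Option 3; maximax → Option 5 (disagree)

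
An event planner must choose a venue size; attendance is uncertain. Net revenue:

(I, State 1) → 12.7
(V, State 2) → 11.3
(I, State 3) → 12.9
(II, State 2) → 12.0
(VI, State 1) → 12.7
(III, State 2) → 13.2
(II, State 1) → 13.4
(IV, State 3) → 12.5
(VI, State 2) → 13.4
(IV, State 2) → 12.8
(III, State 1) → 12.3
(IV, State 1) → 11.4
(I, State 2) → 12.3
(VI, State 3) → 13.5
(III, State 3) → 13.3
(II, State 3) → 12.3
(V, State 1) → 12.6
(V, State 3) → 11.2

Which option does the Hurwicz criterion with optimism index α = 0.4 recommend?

VI

I: 0.4·12.9 + 0.6·12.3 = 12.54
II: 0.4·13.4 + 0.6·12.0 = 12.56
III: 0.4·13.3 + 0.6·12.3 = 12.7
IV: 0.4·12.8 + 0.6·11.4 = 11.96
V: 0.4·12.6 + 0.6·11.2 = 11.76
VI: 0.4·13.5 + 0.6·12.7 = 13.02
Highest Hurwicz score = 13.02 → VI.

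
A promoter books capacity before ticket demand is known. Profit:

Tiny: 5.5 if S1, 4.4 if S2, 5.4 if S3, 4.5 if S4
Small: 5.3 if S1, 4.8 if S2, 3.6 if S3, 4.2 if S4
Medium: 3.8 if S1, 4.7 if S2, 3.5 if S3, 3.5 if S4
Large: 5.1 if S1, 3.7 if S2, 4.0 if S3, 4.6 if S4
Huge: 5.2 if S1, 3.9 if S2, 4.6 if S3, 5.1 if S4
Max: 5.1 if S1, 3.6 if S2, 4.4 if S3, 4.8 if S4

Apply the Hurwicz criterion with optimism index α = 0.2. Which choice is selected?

Tiny: 0.2·5.5 + 0.8·4.4 = 4.62
Small: 0.2·5.3 + 0.8·3.6 = 3.94
Medium: 0.2·4.7 + 0.8·3.5 = 3.74
Large: 0.2·5.1 + 0.8·3.7 = 3.98
Huge: 0.2·5.2 + 0.8·3.9 = 4.16
Max: 0.2·5.1 + 0.8·3.6 = 3.9
Highest Hurwicz score = 4.62 → Tiny.

Tiny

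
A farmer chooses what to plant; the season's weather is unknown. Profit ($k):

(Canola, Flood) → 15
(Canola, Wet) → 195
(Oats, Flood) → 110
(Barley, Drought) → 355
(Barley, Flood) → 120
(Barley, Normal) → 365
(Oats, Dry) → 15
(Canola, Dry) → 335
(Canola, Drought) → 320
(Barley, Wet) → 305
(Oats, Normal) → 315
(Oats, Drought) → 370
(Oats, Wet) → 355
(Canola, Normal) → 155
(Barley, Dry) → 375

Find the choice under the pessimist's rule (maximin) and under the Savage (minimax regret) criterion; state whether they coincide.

maximin → Barley; minimax regret → Barley (agree)

Row minima: Canola=15, Barley=120, Oats=15
Best worst-case = 120 → Barley.
Column bests: Drought=370, Dry=375, Normal=365, Wet=355, Flood=120.
Canola regrets: 50, 40, 210, 160, 105 → max 210
Barley regrets: 15, 0, 0, 50, 0 → max 50
Oats regrets: 0, 360, 50, 0, 10 → max 360
Smallest max regret = 50 → Barley.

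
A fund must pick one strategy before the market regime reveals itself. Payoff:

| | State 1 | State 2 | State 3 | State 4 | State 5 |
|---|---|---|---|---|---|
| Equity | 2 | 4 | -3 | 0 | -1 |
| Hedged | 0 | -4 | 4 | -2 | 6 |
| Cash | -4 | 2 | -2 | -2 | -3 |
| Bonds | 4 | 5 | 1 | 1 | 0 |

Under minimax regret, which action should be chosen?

Column bests: State 1=4, State 2=5, State 3=4, State 4=1, State 5=6.
Equity regrets: 2, 1, 7, 1, 7 → max 7
Hedged regrets: 4, 9, 0, 3, 0 → max 9
Cash regrets: 8, 3, 6, 3, 9 → max 9
Bonds regrets: 0, 0, 3, 0, 6 → max 6
Smallest max regret = 6 → Bonds.

Bonds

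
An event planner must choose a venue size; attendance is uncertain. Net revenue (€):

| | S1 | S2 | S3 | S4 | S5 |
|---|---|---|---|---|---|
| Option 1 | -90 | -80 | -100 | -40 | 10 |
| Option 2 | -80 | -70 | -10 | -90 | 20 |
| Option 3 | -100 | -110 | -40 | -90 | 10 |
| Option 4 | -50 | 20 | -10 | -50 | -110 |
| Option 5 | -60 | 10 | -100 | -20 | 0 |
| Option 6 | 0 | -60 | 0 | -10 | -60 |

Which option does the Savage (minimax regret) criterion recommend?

Option 6

Column bests: S1=0, S2=20, S3=0, S4=-10, S5=20.
Option 1 regrets: 90, 100, 100, 30, 10 → max 100
Option 2 regrets: 80, 90, 10, 80, 0 → max 90
Option 3 regrets: 100, 130, 40, 80, 10 → max 130
Option 4 regrets: 50, 0, 10, 40, 130 → max 130
Option 5 regrets: 60, 10, 100, 10, 20 → max 100
Option 6 regrets: 0, 80, 0, 0, 80 → max 80
Smallest max regret = 80 → Option 6.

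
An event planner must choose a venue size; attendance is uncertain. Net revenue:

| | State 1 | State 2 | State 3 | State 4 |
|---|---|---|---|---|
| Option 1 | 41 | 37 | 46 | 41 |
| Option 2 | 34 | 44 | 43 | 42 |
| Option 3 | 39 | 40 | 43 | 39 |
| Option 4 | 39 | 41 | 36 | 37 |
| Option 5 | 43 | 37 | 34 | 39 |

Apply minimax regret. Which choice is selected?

Option 3

Column bests: State 1=43, State 2=44, State 3=46, State 4=42.
Option 1 regrets: 2, 7, 0, 1 → max 7
Option 2 regrets: 9, 0, 3, 0 → max 9
Option 3 regrets: 4, 4, 3, 3 → max 4
Option 4 regrets: 4, 3, 10, 5 → max 10
Option 5 regrets: 0, 7, 12, 3 → max 12
Smallest max regret = 4 → Option 3.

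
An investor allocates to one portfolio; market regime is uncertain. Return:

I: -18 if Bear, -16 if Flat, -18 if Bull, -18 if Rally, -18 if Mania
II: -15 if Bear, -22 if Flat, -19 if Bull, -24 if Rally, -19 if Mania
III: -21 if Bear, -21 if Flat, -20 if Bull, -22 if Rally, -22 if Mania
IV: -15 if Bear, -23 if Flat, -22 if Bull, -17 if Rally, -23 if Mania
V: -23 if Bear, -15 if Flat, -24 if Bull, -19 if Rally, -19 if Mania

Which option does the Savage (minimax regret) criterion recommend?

Column bests: Bear=-15, Flat=-15, Bull=-18, Rally=-17, Mania=-18.
I regrets: 3, 1, 0, 1, 0 → max 3
II regrets: 0, 7, 1, 7, 1 → max 7
III regrets: 6, 6, 2, 5, 4 → max 6
IV regrets: 0, 8, 4, 0, 5 → max 8
V regrets: 8, 0, 6, 2, 1 → max 8
Smallest max regret = 3 → I.

I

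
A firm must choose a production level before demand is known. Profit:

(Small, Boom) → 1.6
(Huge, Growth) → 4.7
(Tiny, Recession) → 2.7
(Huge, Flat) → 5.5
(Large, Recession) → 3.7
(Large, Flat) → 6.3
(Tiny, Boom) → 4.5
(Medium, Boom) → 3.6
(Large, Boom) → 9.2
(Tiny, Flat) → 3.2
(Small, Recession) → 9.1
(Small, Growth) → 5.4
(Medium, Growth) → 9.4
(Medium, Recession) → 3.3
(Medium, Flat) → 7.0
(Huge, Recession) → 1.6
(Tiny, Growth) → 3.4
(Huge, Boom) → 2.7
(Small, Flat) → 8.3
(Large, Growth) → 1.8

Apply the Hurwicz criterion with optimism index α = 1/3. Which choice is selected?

Tiny: 1/3·4.5 + 2/3·2.7 = 3.3
Small: 1/3·9.1 + 2/3·1.6 = 4.1
Medium: 1/3·9.4 + 2/3·3.3 = 16/3
Large: 1/3·9.2 + 2/3·1.8 = 64/15
Huge: 1/3·5.5 + 2/3·1.6 = 2.9
Highest Hurwicz score = 16/3 → Medium.

Medium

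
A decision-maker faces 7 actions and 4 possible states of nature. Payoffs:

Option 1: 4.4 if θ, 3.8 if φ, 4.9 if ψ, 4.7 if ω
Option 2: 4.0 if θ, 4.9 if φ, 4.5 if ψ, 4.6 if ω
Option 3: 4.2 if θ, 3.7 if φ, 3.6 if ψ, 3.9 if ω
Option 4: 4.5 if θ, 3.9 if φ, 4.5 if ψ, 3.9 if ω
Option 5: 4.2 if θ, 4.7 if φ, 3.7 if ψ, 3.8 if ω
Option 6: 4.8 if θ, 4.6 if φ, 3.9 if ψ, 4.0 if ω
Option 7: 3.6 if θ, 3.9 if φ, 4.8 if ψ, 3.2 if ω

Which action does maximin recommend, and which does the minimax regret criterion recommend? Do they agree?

Row minima: Option 1=3.8, Option 2=4.0, Option 3=3.6, Option 4=3.9, Option 5=3.7, Option 6=3.9, Option 7=3.2
Best worst-case = 4.0 → Option 2.
Column bests: θ=4.8, φ=4.9, ψ=4.9, ω=4.7.
Option 1 regrets: 0.4, 1.1, 0.0, 0.0 → max 1.1
Option 2 regrets: 0.8, 0.0, 0.4, 0.1 → max 0.8
Option 3 regrets: 0.6, 1.2, 1.3, 0.8 → max 1.3
Option 4 regrets: 0.3, 1.0, 0.4, 0.8 → max 1.0
Option 5 regrets: 0.6, 0.2, 1.2, 0.9 → max 1.2
Option 6 regrets: 0.0, 0.3, 1.0, 0.7 → max 1.0
Option 7 regrets: 1.2, 1.0, 0.1, 1.5 → max 1.5
Smallest max regret = 0.8 → Option 2.

maximin → Option 2; minimax regret → Option 2 (agree)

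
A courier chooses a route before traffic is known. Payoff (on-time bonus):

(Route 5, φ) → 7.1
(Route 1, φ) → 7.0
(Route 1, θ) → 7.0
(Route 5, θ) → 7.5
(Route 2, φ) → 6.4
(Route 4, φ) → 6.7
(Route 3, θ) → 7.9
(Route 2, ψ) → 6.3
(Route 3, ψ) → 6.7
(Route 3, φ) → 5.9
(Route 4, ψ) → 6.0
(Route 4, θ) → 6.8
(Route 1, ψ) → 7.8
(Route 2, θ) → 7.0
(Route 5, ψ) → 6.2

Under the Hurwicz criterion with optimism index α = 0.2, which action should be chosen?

Route 1: 0.2·7.8 + 0.8·7.0 = 7.16
Route 2: 0.2·7.0 + 0.8·6.3 = 6.44
Route 3: 0.2·7.9 + 0.8·5.9 = 6.3
Route 4: 0.2·6.8 + 0.8·6.0 = 6.16
Route 5: 0.2·7.5 + 0.8·6.2 = 6.46
Highest Hurwicz score = 7.16 → Route 1.

Route 1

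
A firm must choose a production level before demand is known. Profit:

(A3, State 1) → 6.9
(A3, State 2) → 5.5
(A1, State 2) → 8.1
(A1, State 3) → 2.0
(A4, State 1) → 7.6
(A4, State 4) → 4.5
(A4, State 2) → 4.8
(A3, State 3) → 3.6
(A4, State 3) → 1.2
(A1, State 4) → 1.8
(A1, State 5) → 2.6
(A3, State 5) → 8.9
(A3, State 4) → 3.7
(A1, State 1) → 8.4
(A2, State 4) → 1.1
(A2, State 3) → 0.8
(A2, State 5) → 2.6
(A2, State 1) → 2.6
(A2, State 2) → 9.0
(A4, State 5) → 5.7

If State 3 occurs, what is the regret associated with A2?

2.8

Best payoff under State 3 is 3.6.
Regret = 3.6 − 0.8 = 2.8.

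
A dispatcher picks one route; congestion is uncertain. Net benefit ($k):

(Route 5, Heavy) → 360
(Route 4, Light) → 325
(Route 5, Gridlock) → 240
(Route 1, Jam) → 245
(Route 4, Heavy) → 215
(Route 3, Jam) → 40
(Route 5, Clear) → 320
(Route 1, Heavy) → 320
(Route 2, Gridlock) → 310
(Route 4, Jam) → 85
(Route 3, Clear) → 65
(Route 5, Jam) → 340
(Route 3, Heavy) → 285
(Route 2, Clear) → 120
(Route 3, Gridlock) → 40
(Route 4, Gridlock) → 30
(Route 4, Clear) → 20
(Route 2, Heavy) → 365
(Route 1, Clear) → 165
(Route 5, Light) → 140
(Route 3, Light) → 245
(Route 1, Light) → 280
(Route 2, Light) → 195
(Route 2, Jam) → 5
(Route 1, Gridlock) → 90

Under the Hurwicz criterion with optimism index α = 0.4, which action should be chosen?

Route 1: 0.4·320 + 0.6·90 = 182
Route 2: 0.4·365 + 0.6·5 = 149
Route 3: 0.4·285 + 0.6·40 = 138
Route 4: 0.4·325 + 0.6·20 = 142
Route 5: 0.4·360 + 0.6·140 = 228
Highest Hurwicz score = 228 → Route 5.

Route 5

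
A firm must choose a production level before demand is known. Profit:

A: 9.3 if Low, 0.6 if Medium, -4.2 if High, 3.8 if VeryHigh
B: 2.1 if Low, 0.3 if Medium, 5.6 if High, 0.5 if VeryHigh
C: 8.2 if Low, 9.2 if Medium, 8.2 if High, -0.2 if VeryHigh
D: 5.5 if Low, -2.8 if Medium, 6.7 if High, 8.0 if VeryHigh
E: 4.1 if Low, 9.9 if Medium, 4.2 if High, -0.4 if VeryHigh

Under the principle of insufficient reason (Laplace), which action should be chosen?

Row averages: A=2.375, B=2.125, C=6.35, D=4.35, E=4.45
Highest average = 6.35 → C.

C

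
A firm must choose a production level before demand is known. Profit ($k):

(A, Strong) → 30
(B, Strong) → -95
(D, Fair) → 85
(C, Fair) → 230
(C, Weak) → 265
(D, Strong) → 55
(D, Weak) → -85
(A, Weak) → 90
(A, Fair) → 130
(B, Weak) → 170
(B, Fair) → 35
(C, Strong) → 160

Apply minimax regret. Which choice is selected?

C

Column bests: Weak=265, Fair=230, Strong=160.
A regrets: 175, 100, 130 → max 175
B regrets: 95, 195, 255 → max 255
C regrets: 0, 0, 0 → max 0
D regrets: 350, 145, 105 → max 350
Smallest max regret = 0 → C.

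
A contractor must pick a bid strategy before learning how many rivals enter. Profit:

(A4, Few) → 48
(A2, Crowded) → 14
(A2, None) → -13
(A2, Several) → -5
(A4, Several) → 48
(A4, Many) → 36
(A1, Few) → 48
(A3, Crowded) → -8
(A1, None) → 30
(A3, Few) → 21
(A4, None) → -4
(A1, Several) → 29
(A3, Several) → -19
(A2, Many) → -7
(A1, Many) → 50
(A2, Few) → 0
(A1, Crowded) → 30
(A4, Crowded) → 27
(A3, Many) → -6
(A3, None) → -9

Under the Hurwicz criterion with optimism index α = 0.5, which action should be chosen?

A1

A1: 0.5·50 + 0.5·29 = 39.5
A2: 0.5·14 + 0.5·(-13) = 0.5
A3: 0.5·21 + 0.5·(-19) = 1
A4: 0.5·48 + 0.5·(-4) = 22
Highest Hurwicz score = 39.5 → A1.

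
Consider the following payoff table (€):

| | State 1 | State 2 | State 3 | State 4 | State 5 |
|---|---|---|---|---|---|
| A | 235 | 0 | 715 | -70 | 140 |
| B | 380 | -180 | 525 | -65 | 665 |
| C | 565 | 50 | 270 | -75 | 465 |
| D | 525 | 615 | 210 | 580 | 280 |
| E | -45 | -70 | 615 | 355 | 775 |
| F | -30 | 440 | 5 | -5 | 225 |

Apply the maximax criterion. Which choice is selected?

E

Row maxima: A=715, B=665, C=565, D=615, E=775, F=440
Best best-case = 775 → E.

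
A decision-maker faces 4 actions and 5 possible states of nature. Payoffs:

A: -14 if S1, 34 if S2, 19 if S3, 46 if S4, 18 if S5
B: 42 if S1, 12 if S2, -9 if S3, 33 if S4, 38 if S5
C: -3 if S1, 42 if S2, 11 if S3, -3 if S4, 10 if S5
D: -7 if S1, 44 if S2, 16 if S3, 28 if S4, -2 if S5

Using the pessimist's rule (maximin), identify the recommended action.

C

Row minima: A=-14, B=-9, C=-3, D=-7
Best worst-case = -3 → C.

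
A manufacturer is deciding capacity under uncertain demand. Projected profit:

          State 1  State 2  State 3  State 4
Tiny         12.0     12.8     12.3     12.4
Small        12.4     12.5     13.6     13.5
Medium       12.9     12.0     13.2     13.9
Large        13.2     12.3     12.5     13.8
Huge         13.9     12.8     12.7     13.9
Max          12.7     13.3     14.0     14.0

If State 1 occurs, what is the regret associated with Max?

1.2

Best payoff under State 1 is 13.9.
Regret = 13.9 − 12.7 = 1.2.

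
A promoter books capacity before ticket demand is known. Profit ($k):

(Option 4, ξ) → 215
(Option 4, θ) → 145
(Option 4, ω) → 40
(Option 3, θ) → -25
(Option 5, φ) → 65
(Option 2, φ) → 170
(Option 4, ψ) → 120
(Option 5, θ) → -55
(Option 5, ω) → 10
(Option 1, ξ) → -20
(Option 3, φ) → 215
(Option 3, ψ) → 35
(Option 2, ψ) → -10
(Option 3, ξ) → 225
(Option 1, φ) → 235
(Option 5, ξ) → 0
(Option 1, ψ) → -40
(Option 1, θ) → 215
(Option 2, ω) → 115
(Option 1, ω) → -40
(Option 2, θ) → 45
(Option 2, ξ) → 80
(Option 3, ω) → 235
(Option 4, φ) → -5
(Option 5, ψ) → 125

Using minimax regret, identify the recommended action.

Column bests: θ=215, φ=235, ψ=125, ω=235, ξ=225.
Option 1 regrets: 0, 0, 165, 275, 245 → max 275
Option 2 regrets: 170, 65, 135, 120, 145 → max 170
Option 3 regrets: 240, 20, 90, 0, 0 → max 240
Option 4 regrets: 70, 240, 5, 195, 10 → max 240
Option 5 regrets: 270, 170, 0, 225, 225 → max 270
Smallest max regret = 170 → Option 2.

Option 2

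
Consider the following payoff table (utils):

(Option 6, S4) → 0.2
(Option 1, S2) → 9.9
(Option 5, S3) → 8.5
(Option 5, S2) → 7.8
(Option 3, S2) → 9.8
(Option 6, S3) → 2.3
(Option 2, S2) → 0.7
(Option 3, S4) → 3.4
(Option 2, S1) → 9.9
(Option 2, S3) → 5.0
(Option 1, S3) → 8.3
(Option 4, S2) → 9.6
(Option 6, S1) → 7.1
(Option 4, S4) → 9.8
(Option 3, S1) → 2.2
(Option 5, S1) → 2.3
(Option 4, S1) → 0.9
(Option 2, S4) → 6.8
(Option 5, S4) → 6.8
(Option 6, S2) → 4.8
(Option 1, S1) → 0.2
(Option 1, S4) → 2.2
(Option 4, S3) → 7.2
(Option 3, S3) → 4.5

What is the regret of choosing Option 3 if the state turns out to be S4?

6.4

Best payoff under S4 is 9.8.
Regret = 9.8 − 3.4 = 6.4.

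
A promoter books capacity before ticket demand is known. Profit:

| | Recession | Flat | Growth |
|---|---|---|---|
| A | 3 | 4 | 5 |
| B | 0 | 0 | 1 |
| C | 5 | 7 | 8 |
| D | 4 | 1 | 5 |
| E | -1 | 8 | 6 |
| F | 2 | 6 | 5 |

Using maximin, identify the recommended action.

C

Row minima: A=3, B=0, C=5, D=1, E=-1, F=2
Best worst-case = 5 → C.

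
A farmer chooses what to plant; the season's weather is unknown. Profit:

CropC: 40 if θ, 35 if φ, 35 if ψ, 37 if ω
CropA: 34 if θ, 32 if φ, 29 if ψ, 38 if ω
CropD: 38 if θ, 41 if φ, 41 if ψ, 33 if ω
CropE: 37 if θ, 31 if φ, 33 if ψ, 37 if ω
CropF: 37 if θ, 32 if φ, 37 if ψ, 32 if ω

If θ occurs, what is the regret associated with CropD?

Best payoff under θ is 40.
Regret = 40 − 38 = 2.

2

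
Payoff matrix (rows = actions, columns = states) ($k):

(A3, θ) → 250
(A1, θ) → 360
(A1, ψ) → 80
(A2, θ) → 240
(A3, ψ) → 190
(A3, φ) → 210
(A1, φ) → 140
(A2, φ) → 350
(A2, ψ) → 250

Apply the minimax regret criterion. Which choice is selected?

Column bests: θ=360, φ=350, ψ=250.
A1 regrets: 0, 210, 170 → max 210
A2 regrets: 120, 0, 0 → max 120
A3 regrets: 110, 140, 60 → max 140
Smallest max regret = 120 → A2.

A2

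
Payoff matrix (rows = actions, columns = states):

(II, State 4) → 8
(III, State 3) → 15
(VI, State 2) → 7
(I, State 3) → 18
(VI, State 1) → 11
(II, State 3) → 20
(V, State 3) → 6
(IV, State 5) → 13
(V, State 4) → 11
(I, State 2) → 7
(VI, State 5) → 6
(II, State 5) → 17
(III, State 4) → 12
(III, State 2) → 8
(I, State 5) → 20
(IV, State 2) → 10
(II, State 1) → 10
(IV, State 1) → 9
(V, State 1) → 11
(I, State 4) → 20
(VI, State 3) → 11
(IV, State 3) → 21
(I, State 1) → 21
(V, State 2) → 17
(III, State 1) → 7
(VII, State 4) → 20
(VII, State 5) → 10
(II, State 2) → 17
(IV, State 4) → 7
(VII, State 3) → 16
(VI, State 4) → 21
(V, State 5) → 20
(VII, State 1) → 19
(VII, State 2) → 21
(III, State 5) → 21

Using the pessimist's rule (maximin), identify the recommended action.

Row minima: I=7, II=8, III=7, IV=7, V=6, VI=6, VII=10
Best worst-case = 10 → VII.

VII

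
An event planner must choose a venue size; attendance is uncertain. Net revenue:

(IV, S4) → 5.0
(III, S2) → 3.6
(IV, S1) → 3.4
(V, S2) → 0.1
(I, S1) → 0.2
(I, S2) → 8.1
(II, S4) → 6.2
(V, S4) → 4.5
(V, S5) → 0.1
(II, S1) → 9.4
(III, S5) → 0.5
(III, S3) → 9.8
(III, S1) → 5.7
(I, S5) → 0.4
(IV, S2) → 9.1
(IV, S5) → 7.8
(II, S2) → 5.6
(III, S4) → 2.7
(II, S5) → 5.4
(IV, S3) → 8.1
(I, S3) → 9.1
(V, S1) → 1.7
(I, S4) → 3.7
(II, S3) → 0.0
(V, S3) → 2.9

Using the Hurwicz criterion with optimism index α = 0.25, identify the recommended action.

I: 0.25·9.1 + 0.75·0.2 = 2.425
II: 0.25·9.4 + 0.75·0.0 = 2.35
III: 0.25·9.8 + 0.75·0.5 = 2.825
IV: 0.25·9.1 + 0.75·3.4 = 4.825
V: 0.25·4.5 + 0.75·0.1 = 1.2
Highest Hurwicz score = 4.825 → IV.

IV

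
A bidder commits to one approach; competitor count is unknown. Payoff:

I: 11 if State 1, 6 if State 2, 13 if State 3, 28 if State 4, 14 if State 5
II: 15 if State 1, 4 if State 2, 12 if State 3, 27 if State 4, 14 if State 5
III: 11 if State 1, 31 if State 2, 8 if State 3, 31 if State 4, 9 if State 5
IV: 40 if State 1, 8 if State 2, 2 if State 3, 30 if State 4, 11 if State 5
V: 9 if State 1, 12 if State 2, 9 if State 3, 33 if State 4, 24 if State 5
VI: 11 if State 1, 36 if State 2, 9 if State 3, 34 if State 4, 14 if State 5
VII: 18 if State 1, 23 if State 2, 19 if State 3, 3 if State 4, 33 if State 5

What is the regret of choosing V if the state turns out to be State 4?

Best payoff under State 4 is 34.
Regret = 34 − 33 = 1.

1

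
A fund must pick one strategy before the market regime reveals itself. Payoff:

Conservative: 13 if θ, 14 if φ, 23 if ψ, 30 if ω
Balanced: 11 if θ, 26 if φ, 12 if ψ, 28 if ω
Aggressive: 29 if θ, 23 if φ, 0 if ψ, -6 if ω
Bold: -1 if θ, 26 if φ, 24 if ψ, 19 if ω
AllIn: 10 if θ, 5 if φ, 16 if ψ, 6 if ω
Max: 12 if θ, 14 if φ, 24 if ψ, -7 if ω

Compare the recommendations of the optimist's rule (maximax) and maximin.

Row maxima: Conservative=30, Balanced=28, Aggressive=29, Bold=26, AllIn=16, Max=24
Best best-case = 30 → Conservative.
Row minima: Conservative=13, Balanced=11, Aggressive=-6, Bold=-1, AllIn=5, Max=-7
Best worst-case = 13 → Conservative.

maximax → Conservative; maximin → Conservative (agree)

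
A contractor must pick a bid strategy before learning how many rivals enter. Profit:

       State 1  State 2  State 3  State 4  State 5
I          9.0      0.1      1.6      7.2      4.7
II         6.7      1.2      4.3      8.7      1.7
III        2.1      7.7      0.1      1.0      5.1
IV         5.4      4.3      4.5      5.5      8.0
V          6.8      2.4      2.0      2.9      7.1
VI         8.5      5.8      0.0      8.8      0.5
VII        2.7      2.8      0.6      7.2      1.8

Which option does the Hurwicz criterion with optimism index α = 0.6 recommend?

IV

I: 0.6·9.0 + 0.4·0.1 = 5.44
II: 0.6·8.7 + 0.4·1.2 = 5.7
III: 0.6·7.7 + 0.4·0.1 = 4.66
IV: 0.6·8.0 + 0.4·4.3 = 6.52
V: 0.6·7.1 + 0.4·2.0 = 5.06
VI: 0.6·8.8 + 0.4·0.0 = 5.28
VII: 0.6·7.2 + 0.4·0.6 = 4.56
Highest Hurwicz score = 6.52 → IV.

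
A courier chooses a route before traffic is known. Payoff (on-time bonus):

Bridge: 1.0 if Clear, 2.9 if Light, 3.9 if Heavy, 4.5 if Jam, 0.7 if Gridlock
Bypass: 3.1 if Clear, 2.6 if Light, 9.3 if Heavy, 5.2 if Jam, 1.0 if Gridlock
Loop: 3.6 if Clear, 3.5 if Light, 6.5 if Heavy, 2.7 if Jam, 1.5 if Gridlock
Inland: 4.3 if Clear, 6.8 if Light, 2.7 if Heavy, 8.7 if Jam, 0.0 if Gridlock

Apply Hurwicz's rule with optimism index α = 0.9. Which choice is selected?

Bypass

Bridge: 0.9·4.5 + 0.1·0.7 = 4.12
Bypass: 0.9·9.3 + 0.1·1.0 = 8.47
Loop: 0.9·6.5 + 0.1·1.5 = 6
Inland: 0.9·8.7 + 0.1·0.0 = 7.83
Highest Hurwicz score = 8.47 → Bypass.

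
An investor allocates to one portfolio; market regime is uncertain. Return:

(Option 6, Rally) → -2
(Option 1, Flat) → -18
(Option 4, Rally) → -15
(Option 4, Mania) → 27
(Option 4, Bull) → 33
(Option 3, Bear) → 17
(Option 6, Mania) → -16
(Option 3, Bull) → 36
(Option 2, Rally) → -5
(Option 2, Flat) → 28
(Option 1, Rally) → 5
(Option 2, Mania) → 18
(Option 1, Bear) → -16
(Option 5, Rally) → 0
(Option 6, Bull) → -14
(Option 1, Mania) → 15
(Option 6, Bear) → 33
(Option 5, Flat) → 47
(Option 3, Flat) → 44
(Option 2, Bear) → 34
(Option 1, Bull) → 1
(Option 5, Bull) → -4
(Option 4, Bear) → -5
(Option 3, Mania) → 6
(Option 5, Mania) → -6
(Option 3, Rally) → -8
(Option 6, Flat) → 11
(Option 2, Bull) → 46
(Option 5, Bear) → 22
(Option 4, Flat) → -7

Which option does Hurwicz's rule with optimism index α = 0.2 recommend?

Option 1: 0.2·15 + 0.8·(-18) = -11.4
Option 2: 0.2·46 + 0.8·(-5) = 5.2
Option 3: 0.2·44 + 0.8·(-8) = 2.4
Option 4: 0.2·33 + 0.8·(-15) = -5.4
Option 5: 0.2·47 + 0.8·(-6) = 4.6
Option 6: 0.2·33 + 0.8·(-16) = -6.2
Highest Hurwicz score = 5.2 → Option 2.

Option 2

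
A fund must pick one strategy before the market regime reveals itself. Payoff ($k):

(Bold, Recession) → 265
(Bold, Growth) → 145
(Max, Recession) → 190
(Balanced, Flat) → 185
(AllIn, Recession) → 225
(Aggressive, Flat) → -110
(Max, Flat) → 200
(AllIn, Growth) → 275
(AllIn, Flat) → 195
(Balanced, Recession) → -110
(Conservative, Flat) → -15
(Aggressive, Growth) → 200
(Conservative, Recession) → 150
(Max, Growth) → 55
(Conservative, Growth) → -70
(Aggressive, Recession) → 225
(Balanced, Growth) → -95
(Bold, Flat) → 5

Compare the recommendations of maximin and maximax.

maximin → AllIn; maximax → AllIn (agree)

Row minima: Conservative=-70, Balanced=-110, Aggressive=-110, Bold=5, AllIn=195, Max=55
Best worst-case = 195 → AllIn.
Row maxima: Conservative=150, Balanced=185, Aggressive=225, Bold=265, AllIn=275, Max=200
Best best-case = 275 → AllIn.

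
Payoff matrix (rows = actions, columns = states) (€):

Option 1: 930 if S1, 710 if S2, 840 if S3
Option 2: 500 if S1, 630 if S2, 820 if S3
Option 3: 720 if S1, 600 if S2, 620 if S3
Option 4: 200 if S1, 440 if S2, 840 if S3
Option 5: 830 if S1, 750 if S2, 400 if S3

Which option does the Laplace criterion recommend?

Option 1

Row averages: Option 1=2480/3, Option 2=650, Option 3=1940/3, Option 4=1480/3, Option 5=660
Highest average = 2480/3 → Option 1.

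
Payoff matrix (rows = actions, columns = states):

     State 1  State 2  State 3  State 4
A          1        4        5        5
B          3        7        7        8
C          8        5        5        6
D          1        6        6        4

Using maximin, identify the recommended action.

Row minima: A=1, B=3, C=5, D=1
Best worst-case = 5 → C.

C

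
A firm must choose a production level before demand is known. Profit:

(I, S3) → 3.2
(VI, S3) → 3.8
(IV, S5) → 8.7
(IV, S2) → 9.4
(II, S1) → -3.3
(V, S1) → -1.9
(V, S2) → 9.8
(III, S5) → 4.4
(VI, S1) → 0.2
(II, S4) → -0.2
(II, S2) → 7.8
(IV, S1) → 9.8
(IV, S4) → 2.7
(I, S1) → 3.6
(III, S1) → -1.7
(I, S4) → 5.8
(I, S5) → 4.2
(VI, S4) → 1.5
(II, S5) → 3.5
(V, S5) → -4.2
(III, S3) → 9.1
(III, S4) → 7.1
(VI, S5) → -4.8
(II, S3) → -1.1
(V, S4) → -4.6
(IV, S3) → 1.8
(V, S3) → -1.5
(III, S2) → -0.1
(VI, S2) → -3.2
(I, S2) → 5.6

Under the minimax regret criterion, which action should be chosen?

Column bests: S1=9.8, S2=9.8, S3=9.1, S4=7.1, S5=8.7.
I regrets: 6.2, 4.2, 5.9, 1.3, 4.5 → max 6.2
II regrets: 13.1, 2.0, 10.2, 7.3, 5.2 → max 13.1
III regrets: 11.5, 9.9, 0.0, 0.0, 4.3 → max 11.5
IV regrets: 0.0, 0.4, 7.3, 4.4, 0.0 → max 7.3
V regrets: 11.7, 0.0, 10.6, 11.7, 12.9 → max 12.9
VI regrets: 9.6, 13.0, 5.3, 5.6, 13.5 → max 13.5
Smallest max regret = 6.2 → I.

I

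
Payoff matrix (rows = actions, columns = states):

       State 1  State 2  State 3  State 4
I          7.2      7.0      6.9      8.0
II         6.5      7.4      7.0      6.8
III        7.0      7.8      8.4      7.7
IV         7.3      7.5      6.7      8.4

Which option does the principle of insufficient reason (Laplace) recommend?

Row averages: I=7.275, II=6.925, III=7.725, IV=7.475
Highest average = 7.725 → III.

III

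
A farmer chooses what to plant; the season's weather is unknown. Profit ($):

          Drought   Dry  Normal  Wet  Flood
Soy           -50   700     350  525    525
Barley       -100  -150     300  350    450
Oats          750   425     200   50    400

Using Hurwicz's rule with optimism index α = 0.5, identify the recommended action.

Soy: 0.5·700 + 0.5·(-50) = 325
Barley: 0.5·450 + 0.5·(-150) = 150
Oats: 0.5·750 + 0.5·50 = 400
Highest Hurwicz score = 400 → Oats.

Oats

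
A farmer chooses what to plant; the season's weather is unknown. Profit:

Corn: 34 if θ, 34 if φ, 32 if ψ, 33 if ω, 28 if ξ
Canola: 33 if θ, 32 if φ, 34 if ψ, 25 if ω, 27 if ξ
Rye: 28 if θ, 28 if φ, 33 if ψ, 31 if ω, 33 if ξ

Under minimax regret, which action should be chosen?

Column bests: θ=34, φ=34, ψ=34, ω=33, ξ=33.
Corn regrets: 0, 0, 2, 0, 5 → max 5
Canola regrets: 1, 2, 0, 8, 6 → max 8
Rye regrets: 6, 6, 1, 2, 0 → max 6
Smallest max regret = 5 → Corn.

Corn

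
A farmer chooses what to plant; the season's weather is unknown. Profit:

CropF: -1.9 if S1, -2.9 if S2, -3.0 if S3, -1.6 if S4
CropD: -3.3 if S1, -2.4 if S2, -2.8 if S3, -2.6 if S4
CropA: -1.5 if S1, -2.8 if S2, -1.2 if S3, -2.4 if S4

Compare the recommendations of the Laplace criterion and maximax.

laplace → CropA; maximax → CropA (agree)

Row averages: CropF=-2.35, CropD=-2.775, CropA=-1.975
Highest average = -1.975 → CropA.
Row maxima: CropF=-1.6, CropD=-2.4, CropA=-1.2
Best best-case = -1.2 → CropA.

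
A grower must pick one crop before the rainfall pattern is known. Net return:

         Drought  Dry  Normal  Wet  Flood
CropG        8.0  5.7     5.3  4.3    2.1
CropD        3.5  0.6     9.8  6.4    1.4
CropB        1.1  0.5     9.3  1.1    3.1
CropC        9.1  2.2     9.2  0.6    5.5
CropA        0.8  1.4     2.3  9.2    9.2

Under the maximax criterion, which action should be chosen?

Row maxima: CropG=8.0, CropD=9.8, CropB=9.3, CropC=9.2, CropA=9.2
Best best-case = 9.8 → CropD.

CropD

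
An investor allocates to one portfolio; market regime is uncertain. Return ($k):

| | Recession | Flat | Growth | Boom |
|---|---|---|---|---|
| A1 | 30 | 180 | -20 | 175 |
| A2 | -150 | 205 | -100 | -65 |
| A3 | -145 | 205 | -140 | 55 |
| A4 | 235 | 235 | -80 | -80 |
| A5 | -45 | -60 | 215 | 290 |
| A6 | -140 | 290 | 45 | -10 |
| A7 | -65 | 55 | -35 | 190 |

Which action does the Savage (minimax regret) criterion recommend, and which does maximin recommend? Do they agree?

Column bests: Recession=235, Flat=290, Growth=215, Boom=290.
A1 regrets: 205, 110, 235, 115 → max 235
A2 regrets: 385, 85, 315, 355 → max 385
A3 regrets: 380, 85, 355, 235 → max 380
A4 regrets: 0, 55, 295, 370 → max 370
A5 regrets: 280, 350, 0, 0 → max 350
A6 regrets: 375, 0, 170, 300 → max 375
A7 regrets: 300, 235, 250, 100 → max 300
Smallest max regret = 235 → A1.
Row minima: A1=-20, A2=-150, A3=-145, A4=-80, A5=-60, A6=-140, A7=-65
Best worst-case = -20 → A1.

minimax regret → A1; maximin → A1 (agree)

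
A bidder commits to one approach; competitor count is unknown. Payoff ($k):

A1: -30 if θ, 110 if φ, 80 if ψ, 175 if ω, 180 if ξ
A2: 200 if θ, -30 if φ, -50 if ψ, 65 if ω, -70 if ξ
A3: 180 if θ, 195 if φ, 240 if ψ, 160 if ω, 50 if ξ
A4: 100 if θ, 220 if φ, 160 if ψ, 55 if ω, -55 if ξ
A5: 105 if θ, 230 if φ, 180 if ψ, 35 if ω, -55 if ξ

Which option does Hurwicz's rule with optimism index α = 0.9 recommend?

A3

A1: 0.9·180 + 0.1·(-30) = 159
A2: 0.9·200 + 0.1·(-70) = 173
A3: 0.9·240 + 0.1·50 = 221
A4: 0.9·220 + 0.1·(-55) = 192.5
A5: 0.9·230 + 0.1·(-55) = 201.5
Highest Hurwicz score = 221 → A3.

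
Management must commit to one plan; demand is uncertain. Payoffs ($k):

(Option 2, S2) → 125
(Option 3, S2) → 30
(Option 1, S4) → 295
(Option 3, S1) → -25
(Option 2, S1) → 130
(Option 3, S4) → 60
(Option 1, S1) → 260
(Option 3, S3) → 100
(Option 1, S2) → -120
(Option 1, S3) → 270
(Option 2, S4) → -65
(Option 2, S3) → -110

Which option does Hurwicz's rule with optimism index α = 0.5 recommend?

Option 1

Option 1: 0.5·295 + 0.5·(-120) = 87.5
Option 2: 0.5·130 + 0.5·(-110) = 10
Option 3: 0.5·100 + 0.5·(-25) = 37.5
Highest Hurwicz score = 87.5 → Option 1.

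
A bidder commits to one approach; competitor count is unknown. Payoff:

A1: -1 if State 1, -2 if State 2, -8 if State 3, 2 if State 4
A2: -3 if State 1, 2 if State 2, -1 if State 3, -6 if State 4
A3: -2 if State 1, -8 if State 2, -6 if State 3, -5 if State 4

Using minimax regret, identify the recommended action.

A1

Column bests: State 1=-1, State 2=2, State 3=-1, State 4=2.
A1 regrets: 0, 4, 7, 0 → max 7
A2 regrets: 2, 0, 0, 8 → max 8
A3 regrets: 1, 10, 5, 7 → max 10
Smallest max regret = 7 → A1.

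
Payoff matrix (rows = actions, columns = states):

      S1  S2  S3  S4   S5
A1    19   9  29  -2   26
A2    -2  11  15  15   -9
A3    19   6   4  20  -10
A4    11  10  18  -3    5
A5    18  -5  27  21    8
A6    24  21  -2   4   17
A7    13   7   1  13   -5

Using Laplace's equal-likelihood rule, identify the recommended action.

A1

Row averages: A1=16.2, A2=6, A3=7.8, A4=8.2, A5=13.8, A6=12.8, A7=5.8
Highest average = 16.2 → A1.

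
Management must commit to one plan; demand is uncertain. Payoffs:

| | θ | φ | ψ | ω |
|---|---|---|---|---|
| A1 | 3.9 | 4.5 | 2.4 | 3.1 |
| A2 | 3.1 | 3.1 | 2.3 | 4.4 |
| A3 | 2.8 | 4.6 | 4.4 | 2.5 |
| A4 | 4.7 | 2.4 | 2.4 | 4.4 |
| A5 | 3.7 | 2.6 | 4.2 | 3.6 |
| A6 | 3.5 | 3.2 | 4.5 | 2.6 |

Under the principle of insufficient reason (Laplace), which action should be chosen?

Row averages: A1=3.475, A2=3.225, A3=3.575, A4=3.475, A5=3.525, A6=3.45
Highest average = 3.575 → A3.

A3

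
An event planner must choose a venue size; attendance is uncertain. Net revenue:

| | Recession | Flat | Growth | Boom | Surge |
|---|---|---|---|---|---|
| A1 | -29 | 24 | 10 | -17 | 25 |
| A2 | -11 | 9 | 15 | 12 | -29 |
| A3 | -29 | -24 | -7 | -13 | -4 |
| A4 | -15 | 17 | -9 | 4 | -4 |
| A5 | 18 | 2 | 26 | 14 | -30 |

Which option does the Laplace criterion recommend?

A5

Row averages: A1=2.6, A2=-0.8, A3=-15.4, A4=-1.4, A5=6
Highest average = 6 → A5.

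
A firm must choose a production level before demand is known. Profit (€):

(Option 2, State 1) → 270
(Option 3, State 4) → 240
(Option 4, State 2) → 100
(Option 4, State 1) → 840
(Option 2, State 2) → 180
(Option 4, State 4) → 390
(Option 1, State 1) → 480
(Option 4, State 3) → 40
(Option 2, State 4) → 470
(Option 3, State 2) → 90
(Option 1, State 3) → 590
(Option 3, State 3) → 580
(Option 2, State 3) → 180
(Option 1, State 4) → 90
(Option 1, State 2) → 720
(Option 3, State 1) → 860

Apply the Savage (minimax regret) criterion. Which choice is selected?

Column bests: State 1=860, State 2=720, State 3=590, State 4=470.
Option 1 regrets: 380, 0, 0, 380 → max 380
Option 2 regrets: 590, 540, 410, 0 → max 590
Option 3 regrets: 0, 630, 10, 230 → max 630
Option 4 regrets: 20, 620, 550, 80 → max 620
Smallest max regret = 380 → Option 1.

Option 1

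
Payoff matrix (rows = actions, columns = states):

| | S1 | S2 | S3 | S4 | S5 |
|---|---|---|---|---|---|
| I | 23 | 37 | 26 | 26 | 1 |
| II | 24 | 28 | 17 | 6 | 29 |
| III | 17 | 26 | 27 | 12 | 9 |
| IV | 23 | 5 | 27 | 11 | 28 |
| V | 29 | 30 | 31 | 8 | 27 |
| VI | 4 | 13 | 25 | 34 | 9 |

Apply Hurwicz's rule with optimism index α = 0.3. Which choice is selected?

I: 0.3·37 + 0.7·1 = 11.8
II: 0.3·29 + 0.7·6 = 12.9
III: 0.3·27 + 0.7·9 = 14.4
IV: 0.3·28 + 0.7·5 = 11.9
V: 0.3·31 + 0.7·8 = 14.9
VI: 0.3·34 + 0.7·4 = 13
Highest Hurwicz score = 14.9 → V.

V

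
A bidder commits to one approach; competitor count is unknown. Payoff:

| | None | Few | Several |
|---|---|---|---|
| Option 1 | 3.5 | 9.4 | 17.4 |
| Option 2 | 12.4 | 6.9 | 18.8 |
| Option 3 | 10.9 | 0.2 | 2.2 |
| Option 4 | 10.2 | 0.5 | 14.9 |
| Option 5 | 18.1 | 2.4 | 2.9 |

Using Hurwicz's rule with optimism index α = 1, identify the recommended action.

Option 2

Option 1: 1·17.4 + 0·3.5 = 17.4
Option 2: 1·18.8 + 0·6.9 = 18.8
Option 3: 1·10.9 + 0·0.2 = 10.9
Option 4: 1·14.9 + 0·0.5 = 14.9
Option 5: 1·18.1 + 0·2.4 = 18.1
Highest Hurwicz score = 18.8 → Option 2.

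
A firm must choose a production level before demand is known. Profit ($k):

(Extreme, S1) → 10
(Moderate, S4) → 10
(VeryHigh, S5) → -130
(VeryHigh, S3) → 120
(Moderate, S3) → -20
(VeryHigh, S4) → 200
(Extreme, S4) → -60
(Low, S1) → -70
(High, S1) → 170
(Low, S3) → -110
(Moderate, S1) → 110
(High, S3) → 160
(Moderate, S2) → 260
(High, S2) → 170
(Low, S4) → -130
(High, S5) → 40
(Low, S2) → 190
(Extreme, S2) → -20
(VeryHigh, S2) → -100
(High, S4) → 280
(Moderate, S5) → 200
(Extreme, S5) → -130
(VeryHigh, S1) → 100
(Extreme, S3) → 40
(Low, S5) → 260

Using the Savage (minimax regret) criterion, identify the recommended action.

High

Column bests: S1=170, S2=260, S3=160, S4=280, S5=260.
Low regrets: 240, 70, 270, 410, 0 → max 410
Moderate regrets: 60, 0, 180, 270, 60 → max 270
High regrets: 0, 90, 0, 0, 220 → max 220
VeryHigh regrets: 70, 360, 40, 80, 390 → max 390
Extreme regrets: 160, 280, 120, 340, 390 → max 390
Smallest max regret = 220 → High.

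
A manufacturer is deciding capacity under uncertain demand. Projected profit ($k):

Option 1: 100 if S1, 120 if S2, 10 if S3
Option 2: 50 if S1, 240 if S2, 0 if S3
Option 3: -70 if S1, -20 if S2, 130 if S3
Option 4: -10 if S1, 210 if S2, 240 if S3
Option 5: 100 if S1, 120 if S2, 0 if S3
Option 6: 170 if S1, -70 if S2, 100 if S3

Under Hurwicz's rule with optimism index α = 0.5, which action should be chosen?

Option 2

Option 1: 0.5·120 + 0.5·10 = 65
Option 2: 0.5·240 + 0.5·0 = 120
Option 3: 0.5·130 + 0.5·(-70) = 30
Option 4: 0.5·240 + 0.5·(-10) = 115
Option 5: 0.5·120 + 0.5·0 = 60
Option 6: 0.5·170 + 0.5·(-70) = 50
Highest Hurwicz score = 120 → Option 2.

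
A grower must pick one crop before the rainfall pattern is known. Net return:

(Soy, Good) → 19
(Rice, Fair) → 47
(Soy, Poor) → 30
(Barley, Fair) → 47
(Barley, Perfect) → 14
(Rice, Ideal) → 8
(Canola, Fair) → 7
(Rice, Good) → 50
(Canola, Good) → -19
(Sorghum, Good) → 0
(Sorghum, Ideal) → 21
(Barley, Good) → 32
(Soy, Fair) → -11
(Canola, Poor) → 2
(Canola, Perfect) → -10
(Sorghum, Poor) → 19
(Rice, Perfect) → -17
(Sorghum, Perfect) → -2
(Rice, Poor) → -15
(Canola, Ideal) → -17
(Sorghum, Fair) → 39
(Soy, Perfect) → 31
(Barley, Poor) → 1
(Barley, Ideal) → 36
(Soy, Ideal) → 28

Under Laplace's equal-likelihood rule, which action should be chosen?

Barley

Row averages: Rice=14.6, Barley=26, Sorghum=15.4, Soy=19.4, Canola=-7.4
Highest average = 26 → Barley.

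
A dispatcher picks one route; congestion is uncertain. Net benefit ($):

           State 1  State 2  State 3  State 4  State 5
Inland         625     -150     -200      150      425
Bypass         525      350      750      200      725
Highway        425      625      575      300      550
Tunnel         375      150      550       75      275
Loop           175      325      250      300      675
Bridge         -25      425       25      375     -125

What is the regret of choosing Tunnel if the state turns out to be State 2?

Best payoff under State 2 is 625.
Regret = 625 − 150 = 475.

475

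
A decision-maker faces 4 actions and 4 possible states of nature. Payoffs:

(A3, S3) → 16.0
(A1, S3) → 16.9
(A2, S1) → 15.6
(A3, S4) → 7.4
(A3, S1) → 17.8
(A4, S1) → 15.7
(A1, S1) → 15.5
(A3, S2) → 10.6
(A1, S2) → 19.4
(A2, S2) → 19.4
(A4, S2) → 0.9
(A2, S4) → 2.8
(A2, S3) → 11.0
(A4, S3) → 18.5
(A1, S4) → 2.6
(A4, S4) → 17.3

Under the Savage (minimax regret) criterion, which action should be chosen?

Column bests: S1=17.8, S2=19.4, S3=18.5, S4=17.3.
A1 regrets: 2.3, 0.0, 1.6, 14.7 → max 14.7
A2 regrets: 2.2, 0.0, 7.5, 14.5 → max 14.5
A3 regrets: 0.0, 8.8, 2.5, 9.9 → max 9.9
A4 regrets: 2.1, 18.5, 0.0, 0.0 → max 18.5
Smallest max regret = 9.9 → A3.

A3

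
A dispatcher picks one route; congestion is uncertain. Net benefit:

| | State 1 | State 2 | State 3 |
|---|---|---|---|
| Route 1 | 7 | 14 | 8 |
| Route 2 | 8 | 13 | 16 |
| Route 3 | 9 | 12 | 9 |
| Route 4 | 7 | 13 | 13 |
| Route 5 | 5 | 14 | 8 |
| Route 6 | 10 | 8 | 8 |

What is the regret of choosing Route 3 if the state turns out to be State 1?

1

Best payoff under State 1 is 10.
Regret = 10 − 9 = 1.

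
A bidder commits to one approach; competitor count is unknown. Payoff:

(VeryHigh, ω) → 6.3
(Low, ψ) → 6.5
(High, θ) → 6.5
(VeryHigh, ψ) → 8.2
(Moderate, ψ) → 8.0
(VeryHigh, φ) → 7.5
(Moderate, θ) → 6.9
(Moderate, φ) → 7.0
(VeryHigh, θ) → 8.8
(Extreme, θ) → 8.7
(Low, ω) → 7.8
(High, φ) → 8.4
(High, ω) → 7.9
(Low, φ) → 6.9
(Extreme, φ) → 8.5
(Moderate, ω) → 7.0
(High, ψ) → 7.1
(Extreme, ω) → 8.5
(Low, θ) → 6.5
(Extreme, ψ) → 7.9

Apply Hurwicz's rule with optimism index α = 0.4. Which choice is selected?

Extreme

Low: 0.4·7.8 + 0.6·6.5 = 7.02
Moderate: 0.4·8.0 + 0.6·6.9 = 7.34
High: 0.4·8.4 + 0.6·6.5 = 7.26
VeryHigh: 0.4·8.8 + 0.6·6.3 = 7.3
Extreme: 0.4·8.7 + 0.6·7.9 = 8.22
Highest Hurwicz score = 8.22 → Extreme.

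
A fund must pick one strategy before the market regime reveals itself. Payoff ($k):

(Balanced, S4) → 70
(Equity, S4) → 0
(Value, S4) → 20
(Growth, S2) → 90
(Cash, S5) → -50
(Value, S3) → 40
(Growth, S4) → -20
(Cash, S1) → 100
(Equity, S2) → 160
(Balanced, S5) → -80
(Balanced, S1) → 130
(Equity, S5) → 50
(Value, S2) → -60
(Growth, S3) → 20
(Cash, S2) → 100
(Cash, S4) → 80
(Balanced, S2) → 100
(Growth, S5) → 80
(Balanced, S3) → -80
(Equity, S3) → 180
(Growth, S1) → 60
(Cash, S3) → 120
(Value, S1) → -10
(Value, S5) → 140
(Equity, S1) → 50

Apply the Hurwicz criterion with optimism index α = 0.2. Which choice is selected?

Growth: 0.2·90 + 0.8·(-20) = 2
Equity: 0.2·180 + 0.8·0 = 36
Balanced: 0.2·130 + 0.8·(-80) = -38
Value: 0.2·140 + 0.8·(-60) = -20
Cash: 0.2·120 + 0.8·(-50) = -16
Highest Hurwicz score = 36 → Equity.

Equity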